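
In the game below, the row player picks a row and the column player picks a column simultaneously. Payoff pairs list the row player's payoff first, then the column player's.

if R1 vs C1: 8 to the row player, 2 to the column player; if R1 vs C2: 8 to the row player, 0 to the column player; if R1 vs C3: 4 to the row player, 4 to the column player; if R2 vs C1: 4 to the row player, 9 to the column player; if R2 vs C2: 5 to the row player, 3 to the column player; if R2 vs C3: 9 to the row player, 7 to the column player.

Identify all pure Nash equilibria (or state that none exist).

There is no pure-strategy Nash equilibrium

Check mutual best responses: a cell is a NE iff neither player can gain by unilaterally deviating.
The row player's best responses — vs C1: R1 (payoff 8); vs C2: R1 (payoff 8); vs C3: R2 (payoff 9).
The column player's best responses — vs R1: C3 (payoff 4); vs R2: C1 (payoff 9).
No cell has both players best-responding. For instance, the row player's best reply to C1 is R1, but against R1 the column player prefers C3 over C1.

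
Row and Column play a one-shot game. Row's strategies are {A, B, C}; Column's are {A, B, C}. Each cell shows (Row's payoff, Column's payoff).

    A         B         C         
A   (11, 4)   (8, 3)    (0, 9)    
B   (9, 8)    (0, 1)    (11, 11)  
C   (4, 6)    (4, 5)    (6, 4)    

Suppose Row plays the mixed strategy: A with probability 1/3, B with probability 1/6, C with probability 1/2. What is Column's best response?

C

Column's best reply maximizes expected payoff against the mix.
A: (1/3)·4 + (1/6)·8 + (1/2)·6 = 17/3
B: (1/3)·3 + (1/6)·1 + (1/2)·5 = 11/3
C: (1/3)·9 + (1/6)·11 + (1/2)·4 = 41/6
Highest expected payoff is 41/6, from C.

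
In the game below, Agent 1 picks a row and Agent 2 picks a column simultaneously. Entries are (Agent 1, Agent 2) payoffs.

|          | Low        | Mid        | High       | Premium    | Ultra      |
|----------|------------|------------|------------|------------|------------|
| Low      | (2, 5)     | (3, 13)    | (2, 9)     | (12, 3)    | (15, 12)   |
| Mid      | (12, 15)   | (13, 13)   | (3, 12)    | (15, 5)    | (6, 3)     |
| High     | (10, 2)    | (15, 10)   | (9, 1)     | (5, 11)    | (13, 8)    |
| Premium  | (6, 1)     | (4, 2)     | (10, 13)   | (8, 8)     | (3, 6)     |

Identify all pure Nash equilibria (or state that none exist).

(Mid, Low) and (Premium, High)

A profile is a Nash equilibrium when each player is best-responding to the other.
Agent 1's best responses — vs Low: Mid (payoff 12); vs Mid: High (payoff 15); vs High: Premium (payoff 10); vs Premium: Mid (payoff 15); vs Ultra: Low (payoff 15).
Agent 2's best responses — vs Low: Mid (payoff 13); vs Mid: Low (payoff 15); vs High: Premium (payoff 11); vs Premium: High (payoff 13).
Mutual best responses occur at (Mid, Low) and (Premium, High); at each, neither player gains by switching.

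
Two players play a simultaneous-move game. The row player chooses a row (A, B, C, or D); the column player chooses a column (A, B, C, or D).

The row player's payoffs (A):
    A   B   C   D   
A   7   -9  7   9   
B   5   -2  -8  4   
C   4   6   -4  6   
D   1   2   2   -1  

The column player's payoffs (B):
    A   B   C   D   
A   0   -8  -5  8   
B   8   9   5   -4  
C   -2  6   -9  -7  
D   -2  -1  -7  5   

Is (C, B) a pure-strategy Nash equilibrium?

Holding the column player at B: the row player gets 6 from C, versus -9 from A, -2 from B, 2 from D. No profitable deviation for the row player.
Holding the row player at C: the column player gets 6 from B, versus -2 from A, -9 from C, -7 from D. No profitable deviation for the column player either.

Yes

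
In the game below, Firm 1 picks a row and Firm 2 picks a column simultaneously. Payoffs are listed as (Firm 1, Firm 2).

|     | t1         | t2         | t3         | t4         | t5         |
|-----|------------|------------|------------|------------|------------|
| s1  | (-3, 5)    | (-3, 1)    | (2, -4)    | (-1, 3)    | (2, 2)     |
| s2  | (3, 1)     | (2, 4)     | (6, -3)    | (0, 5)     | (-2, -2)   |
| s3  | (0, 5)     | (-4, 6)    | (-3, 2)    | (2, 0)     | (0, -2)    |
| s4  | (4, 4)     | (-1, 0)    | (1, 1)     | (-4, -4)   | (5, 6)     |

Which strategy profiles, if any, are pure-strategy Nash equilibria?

Find each player's best response to every opponent strategy; NE are the intersections.
Firm 1's best responses — vs t1: s4 (payoff 4); vs t2: s2 (payoff 2); vs t3: s2 (payoff 6); vs t4: s3 (payoff 2); vs t5: s4 (payoff 5).
Firm 2's best responses — vs s1: t1 (payoff 5); vs s2: t4 (payoff 5); vs s3: t2 (payoff 6); vs s4: t5 (payoff 6).
The only mutual best response is (s4, t5); neither player gains by switching there.

(s4, t5)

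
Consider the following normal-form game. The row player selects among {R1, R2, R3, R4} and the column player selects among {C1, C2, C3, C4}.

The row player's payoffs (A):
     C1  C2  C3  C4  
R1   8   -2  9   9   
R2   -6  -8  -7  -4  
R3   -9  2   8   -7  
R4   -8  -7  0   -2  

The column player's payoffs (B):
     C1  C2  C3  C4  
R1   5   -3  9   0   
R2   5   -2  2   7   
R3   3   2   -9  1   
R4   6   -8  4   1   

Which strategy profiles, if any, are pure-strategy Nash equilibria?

Find each player's best response to every opponent strategy; NE are the intersections.
The row player's best responses — vs C1: R1 (payoff 8); vs C2: R3 (payoff 2); vs C3: R1 (payoff 9); vs C4: R1 (payoff 9).
The column player's best responses — vs R1: C3 (payoff 9); vs R2: C4 (payoff 7); vs R3: C1 (payoff 3); vs R4: C1 (payoff 6).
The only mutual best response is (R1, C3); neither player gains by switching there.

(R1, C3)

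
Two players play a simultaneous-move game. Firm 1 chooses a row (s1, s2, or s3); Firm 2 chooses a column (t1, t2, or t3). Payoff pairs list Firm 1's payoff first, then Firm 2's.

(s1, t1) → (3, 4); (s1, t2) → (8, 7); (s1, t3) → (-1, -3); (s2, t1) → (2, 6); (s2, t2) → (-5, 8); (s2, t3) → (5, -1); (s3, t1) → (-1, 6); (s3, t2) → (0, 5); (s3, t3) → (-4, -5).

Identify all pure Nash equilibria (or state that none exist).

Find each player's best response to every opponent strategy; NE are the intersections.
Firm 1's best responses — vs t1: s1 (payoff 3); vs t2: s1 (payoff 8); vs t3: s2 (payoff 5).
Firm 2's best responses — vs s1: t2 (payoff 7); vs s2: t2 (payoff 8); vs s3: t1 (payoff 6).
The only mutual best response is (s1, t2); neither player gains by switching there.

(s1, t2)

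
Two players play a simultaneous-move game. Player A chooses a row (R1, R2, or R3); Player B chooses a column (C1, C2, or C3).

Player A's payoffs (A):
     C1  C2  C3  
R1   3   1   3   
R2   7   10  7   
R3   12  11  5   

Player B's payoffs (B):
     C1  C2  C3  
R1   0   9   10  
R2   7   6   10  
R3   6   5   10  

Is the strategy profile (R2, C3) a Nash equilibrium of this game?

Holding Player B at C3: Player A gets 7 from R2, versus 3 from R1, 5 from R3. No profitable deviation for Player A.
Holding Player A at R2: Player B gets 10 from C3, versus 7 from C1, 6 from C2. No profitable deviation for Player B either.

Yes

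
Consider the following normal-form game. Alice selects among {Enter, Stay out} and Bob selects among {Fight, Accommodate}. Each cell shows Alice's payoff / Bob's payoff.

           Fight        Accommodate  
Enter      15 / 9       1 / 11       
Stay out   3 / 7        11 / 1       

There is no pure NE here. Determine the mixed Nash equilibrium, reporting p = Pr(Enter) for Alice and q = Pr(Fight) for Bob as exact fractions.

In a mixed NE each player is indifferent between their pure strategies, so the opponent's mix sets the indifference.
Bob indifferent between Fight and Accommodate: p·9 + (1−p)·7 = p·11 + (1−p)·1 ⟹ 7 + 2p = 1 + 10p ⟹ p = 3/4.
Alice indifferent between Enter and Stay out: q·15 + (1−q)·1 = q·3 + (1−q)·11 ⟹ 1 + 14q = 11 + (-8)q ⟹ q = 5/11.

p = 3/4, q = 5/11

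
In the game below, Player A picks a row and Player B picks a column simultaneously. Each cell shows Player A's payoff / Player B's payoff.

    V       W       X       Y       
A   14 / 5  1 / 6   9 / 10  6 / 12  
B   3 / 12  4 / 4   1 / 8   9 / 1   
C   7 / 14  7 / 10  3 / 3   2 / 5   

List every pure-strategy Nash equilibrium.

There is no pure-strategy Nash equilibrium

Find each player's best response to every opponent strategy; NE are the intersections.
Player A's best responses — vs V: A (payoff 14); vs W: C (payoff 7); vs X: A (payoff 9); vs Y: B (payoff 9).
Player B's best responses — vs A: Y (payoff 12); vs B: V (payoff 12); vs C: V (payoff 14).
No cell has both players best-responding. For instance, Player A's best reply to W is C, but against C Player B prefers V over W.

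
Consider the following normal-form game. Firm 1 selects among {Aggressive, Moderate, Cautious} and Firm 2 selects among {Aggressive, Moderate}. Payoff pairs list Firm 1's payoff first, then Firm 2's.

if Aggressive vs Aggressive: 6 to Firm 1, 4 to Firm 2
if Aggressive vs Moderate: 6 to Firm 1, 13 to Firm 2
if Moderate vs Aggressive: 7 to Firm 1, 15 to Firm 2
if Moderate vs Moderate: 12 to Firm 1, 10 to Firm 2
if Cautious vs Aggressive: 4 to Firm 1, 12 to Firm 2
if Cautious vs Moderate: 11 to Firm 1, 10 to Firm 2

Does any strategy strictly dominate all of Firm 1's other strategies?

Check whether one of Firm 1's strategies beats all alternatives regardless of what the opponent does.
Moderate strictly dominates: vs Aggressive: 7 > each of {6, 4}; vs Moderate: 12 > each of {6, 11}.

Moderate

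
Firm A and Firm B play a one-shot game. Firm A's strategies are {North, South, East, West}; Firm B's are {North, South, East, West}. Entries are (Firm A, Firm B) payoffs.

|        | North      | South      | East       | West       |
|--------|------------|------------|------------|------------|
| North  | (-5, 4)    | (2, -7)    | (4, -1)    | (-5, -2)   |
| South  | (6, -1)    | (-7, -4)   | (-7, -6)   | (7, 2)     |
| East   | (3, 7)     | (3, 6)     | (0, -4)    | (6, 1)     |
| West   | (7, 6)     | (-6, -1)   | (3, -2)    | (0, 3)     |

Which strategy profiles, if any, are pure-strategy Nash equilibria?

(South, West) and (West, North)

Check mutual best responses: a cell is a NE iff neither player can gain by unilaterally deviating.
Firm A's best responses — vs North: West (payoff 7); vs South: East (payoff 3); vs East: North (payoff 4); vs West: South (payoff 7).
Firm B's best responses — vs North: North (payoff 4); vs South: West (payoff 2); vs East: North (payoff 7); vs West: North (payoff 6).
Mutual best responses occur at (South, West) and (West, North); at each, neither player gains by switching.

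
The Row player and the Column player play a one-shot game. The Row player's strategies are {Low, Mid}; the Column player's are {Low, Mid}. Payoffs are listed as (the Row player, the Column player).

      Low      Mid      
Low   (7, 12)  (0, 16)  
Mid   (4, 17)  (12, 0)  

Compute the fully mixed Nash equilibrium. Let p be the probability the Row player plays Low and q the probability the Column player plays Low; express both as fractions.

p = 17/21, q = 4/5

Each player's mixing probability is pinned down by making the *other* player indifferent.
The Column player indifferent between Low and Mid: p·12 + (1−p)·17 = p·16 + (1−p)·0 ⟹ 17 + (-5)p = 0 + 16p ⟹ p = 17/21.
The Row player indifferent between Low and Mid: q·7 + (1−q)·0 = q·4 + (1−q)·12 ⟹ 0 + 7q = 12 + (-8)q ⟹ q = 4/5.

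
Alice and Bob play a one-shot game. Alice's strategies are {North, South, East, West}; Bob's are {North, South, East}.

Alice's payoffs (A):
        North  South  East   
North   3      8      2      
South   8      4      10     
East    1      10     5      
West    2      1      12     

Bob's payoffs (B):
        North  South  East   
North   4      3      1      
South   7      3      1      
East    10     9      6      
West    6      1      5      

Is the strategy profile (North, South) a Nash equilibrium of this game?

Holding Bob at South: Alice gets 8 from North but could get 10 by switching to East. Alice has a profitable deviation.

No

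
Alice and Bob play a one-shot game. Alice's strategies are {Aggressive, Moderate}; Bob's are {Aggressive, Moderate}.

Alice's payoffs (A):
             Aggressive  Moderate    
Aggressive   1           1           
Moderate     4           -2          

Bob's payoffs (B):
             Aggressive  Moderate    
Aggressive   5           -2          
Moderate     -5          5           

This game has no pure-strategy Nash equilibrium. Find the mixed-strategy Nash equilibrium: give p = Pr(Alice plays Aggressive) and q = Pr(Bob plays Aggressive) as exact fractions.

p = 10/17, q = 1/2

In a mixed NE each player is indifferent between their pure strategies, so the opponent's mix sets the indifference.
Bob indifferent between Aggressive and Moderate: p·5 + (1−p)·(-5) = p·(-2) + (1−p)·5 ⟹ (-5) + 10p = 5 + (-7)p ⟹ p = 10/17.
Alice indifferent between Aggressive and Moderate: q·1 + (1−q)·1 = q·4 + (1−q)·(-2) ⟹ 1 + 0q = (-2) + 6q ⟹ q = 1/2.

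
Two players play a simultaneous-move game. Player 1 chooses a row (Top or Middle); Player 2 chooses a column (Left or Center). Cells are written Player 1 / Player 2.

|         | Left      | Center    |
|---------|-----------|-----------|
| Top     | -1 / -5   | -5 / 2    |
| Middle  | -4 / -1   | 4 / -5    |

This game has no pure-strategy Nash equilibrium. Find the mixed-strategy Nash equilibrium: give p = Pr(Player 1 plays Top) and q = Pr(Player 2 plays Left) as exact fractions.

p = 4/11, q = 3/4

Each player's mixing probability is pinned down by making the *other* player indifferent.
Player 2 indifferent between Left and Center: p·(-5) + (1−p)·(-1) = p·2 + (1−p)·(-5) ⟹ (-1) + (-4)p = (-5) + 7p ⟹ p = 4/11.
Player 1 indifferent between Top and Middle: q·(-1) + (1−q)·(-5) = q·(-4) + (1−q)·4 ⟹ (-5) + 4q = 4 + (-8)q ⟹ q = 3/4.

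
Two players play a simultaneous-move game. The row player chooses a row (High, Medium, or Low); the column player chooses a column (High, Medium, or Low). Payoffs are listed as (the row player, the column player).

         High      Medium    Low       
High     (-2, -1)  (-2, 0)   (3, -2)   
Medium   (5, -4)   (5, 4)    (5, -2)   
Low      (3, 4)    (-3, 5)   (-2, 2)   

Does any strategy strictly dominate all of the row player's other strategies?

Medium

A strategy is strictly dominant if it gives the row player a strictly higher payoff than every other strategy, against every choice by the opponent.
Medium strictly dominates: vs High: 5 > each of {-2, 3}; vs Medium: 5 > each of {-2, -3}; vs Low: 5 > each of {3, -2}.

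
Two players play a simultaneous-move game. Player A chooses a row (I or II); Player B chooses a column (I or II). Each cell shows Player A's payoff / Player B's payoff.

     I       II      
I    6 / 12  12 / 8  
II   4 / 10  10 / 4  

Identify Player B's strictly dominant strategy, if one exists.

A strategy is strictly dominant if it gives Player B a strictly higher payoff than every other strategy, against every choice by the opponent.
I strictly dominates: vs I: 12 > 8; vs II: 10 > 4.

I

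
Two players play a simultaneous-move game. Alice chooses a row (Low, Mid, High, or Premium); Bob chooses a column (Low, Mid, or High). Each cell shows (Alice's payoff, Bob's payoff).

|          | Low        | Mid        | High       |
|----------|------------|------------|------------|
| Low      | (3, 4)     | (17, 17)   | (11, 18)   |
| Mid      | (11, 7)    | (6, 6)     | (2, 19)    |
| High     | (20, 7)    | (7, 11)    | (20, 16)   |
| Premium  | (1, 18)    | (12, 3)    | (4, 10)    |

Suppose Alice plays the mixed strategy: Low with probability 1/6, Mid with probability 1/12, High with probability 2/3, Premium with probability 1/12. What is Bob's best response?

High

Bob's best reply maximizes expected payoff against the mix.
Low: (1/6)·4 + (1/12)·7 + (2/3)·7 + (1/12)·18 = 89/12
Mid: (1/6)·17 + (1/12)·6 + (2/3)·11 + (1/12)·3 = 131/12
High: (1/6)·18 + (1/12)·19 + (2/3)·16 + (1/12)·10 = 193/12
Highest expected payoff is 193/12, from High.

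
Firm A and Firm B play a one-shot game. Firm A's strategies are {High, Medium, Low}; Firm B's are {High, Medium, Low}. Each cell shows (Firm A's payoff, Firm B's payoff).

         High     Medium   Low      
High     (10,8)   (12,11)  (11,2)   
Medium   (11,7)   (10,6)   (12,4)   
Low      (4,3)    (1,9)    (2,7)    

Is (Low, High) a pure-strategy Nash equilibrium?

No

Holding Firm B at High: Firm A gets 4 from Low but could get 11 by switching to Medium. Firm A has a profitable deviation.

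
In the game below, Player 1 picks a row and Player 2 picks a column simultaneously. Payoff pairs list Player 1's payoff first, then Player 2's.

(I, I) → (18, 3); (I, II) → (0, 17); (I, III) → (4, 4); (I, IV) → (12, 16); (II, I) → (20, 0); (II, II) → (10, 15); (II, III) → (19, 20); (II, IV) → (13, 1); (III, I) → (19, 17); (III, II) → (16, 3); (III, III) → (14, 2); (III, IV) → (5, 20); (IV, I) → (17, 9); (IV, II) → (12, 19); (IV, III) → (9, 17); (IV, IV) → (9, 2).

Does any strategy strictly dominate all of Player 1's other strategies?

A strategy is strictly dominant if it gives Player 1 a strictly higher payoff than every other strategy, against every choice by the opponent.
I is not dominant: against I, II gives 20 > 18.
II is not dominant: against II, III gives 16 > 10.
III is not dominant: against I, II gives 20 > 19.
IV is not dominant: against I, I gives 18 > 17.
No single strategy is best against every opponent action.

None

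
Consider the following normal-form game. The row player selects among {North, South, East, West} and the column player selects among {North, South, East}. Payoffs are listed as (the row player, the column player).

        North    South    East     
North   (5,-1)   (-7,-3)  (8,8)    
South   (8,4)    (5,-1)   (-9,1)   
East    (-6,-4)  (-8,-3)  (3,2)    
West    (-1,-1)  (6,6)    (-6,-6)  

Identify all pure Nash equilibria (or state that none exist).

(North, East), (South, North), and (West, South)

Check mutual best responses: a cell is a NE iff neither player can gain by unilaterally deviating.
The row player's best responses — vs North: South (payoff 8); vs South: West (payoff 6); vs East: North (payoff 8).
The column player's best responses — vs North: East (payoff 8); vs South: North (payoff 4); vs East: East (payoff 2); vs West: South (payoff 6).
Mutual best responses occur at (North, East), (South, North), and (West, South); at each, neither player gains by switching.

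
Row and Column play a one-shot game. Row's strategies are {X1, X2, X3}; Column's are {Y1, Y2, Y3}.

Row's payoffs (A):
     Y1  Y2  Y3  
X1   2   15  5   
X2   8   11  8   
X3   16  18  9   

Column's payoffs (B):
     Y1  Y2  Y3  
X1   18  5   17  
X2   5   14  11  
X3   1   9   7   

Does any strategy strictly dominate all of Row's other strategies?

A strategy is strictly dominant if it gives Row a strictly higher payoff than every other strategy, against every choice by the opponent.
X3 strictly dominates: vs Y1: 16 > each of {2, 8}; vs Y2: 18 > each of {15, 11}; vs Y3: 9 > each of {5, 8}.

X3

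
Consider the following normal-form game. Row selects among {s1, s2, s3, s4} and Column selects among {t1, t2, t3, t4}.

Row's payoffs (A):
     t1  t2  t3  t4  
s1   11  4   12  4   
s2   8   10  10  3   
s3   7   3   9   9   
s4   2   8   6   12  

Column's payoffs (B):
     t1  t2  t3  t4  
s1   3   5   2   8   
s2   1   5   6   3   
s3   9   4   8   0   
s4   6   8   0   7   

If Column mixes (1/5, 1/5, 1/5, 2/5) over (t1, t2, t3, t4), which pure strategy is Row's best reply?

Compute Row's expected payoff from each pure strategy against the given mix.
s1: (1/5)·11 + (1/5)·4 + (1/5)·12 + (2/5)·4 = 7
s2: (1/5)·8 + (1/5)·10 + (1/5)·10 + (2/5)·3 = 34/5
s3: (1/5)·7 + (1/5)·3 + (1/5)·9 + (2/5)·9 = 37/5
s4: (1/5)·2 + (1/5)·8 + (1/5)·6 + (2/5)·12 = 8
Highest expected payoff is 8, from s4.

s4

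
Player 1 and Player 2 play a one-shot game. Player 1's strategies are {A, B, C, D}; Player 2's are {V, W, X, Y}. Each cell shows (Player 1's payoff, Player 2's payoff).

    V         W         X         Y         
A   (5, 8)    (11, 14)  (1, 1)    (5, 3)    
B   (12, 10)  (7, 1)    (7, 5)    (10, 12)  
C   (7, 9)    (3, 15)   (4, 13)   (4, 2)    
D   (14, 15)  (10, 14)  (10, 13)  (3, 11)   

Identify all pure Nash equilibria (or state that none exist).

Find each player's best response to every opponent strategy; NE are the intersections.
Player 1's best responses — vs V: D (payoff 14); vs W: A (payoff 11); vs X: D (payoff 10); vs Y: B (payoff 10).
Player 2's best responses — vs A: W (payoff 14); vs B: Y (payoff 12); vs C: W (payoff 15); vs D: V (payoff 15).
Mutual best responses occur at (A, W), (B, Y), and (D, V); at each, neither player gains by switching.

(A, W), (B, Y), and (D, V)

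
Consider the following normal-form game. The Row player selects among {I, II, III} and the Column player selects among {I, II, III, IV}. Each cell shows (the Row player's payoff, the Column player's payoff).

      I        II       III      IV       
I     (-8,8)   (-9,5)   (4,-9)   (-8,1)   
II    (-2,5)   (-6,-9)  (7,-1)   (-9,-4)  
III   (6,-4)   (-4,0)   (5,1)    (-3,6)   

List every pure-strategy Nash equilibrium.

Check mutual best responses: a cell is a NE iff neither player can gain by unilaterally deviating.
The Row player's best responses — vs I: III (payoff 6); vs II: III (payoff -4); vs III: II (payoff 7); vs IV: III (payoff -3).
The Column player's best responses — vs I: I (payoff 8); vs II: I (payoff 5); vs III: IV (payoff 6).
The only mutual best response is (III, IV); neither player gains by switching there.

(III, IV)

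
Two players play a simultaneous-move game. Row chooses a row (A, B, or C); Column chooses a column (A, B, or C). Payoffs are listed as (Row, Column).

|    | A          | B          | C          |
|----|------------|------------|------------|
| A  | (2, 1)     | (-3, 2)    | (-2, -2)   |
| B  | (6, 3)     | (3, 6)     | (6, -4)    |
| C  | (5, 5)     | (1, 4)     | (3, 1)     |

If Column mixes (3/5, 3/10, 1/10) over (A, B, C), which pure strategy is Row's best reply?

B

Row's best reply maximizes expected payoff against the mix.
A: (3/5)·2 + (3/10)·(-3) + (1/10)·(-2) = 1/10
B: (3/5)·6 + (3/10)·3 + (1/10)·6 = 51/10
C: (3/5)·5 + (3/10)·1 + (1/10)·3 = 18/5
Highest expected payoff is 51/10, from B.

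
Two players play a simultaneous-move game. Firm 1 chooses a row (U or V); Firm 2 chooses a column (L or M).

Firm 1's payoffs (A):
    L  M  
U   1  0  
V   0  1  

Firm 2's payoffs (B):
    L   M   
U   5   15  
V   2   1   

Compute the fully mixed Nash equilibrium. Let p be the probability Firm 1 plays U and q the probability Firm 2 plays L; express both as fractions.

In a mixed NE each player is indifferent between their pure strategies, so the opponent's mix sets the indifference.
Firm 2 indifferent between L and M: p·5 + (1−p)·2 = p·15 + (1−p)·1 ⟹ 2 + 3p = 1 + 14p ⟹ p = 1/11.
Firm 1 indifferent between U and V: q·1 + (1−q)·0 = q·0 + (1−q)·1 ⟹ 0 + 1q = 1 + (-1)q ⟹ q = 1/2.

p = 1/11, q = 1/2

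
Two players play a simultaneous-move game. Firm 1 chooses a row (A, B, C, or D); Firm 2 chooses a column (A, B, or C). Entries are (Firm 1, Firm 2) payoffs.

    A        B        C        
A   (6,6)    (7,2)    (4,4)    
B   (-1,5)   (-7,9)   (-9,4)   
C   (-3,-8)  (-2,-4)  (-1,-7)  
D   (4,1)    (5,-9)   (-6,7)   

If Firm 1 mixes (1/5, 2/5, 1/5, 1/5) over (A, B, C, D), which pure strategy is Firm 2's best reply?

Compute Firm 2's expected payoff from each pure strategy against the given mix.
A: (1/5)·6 + (2/5)·5 + (1/5)·(-8) + (1/5)·1 = 9/5
B: (1/5)·2 + (2/5)·9 + (1/5)·(-4) + (1/5)·(-9) = 7/5
C: (1/5)·4 + (2/5)·4 + (1/5)·(-7) + (1/5)·7 = 12/5
Highest expected payoff is 12/5, from C.

C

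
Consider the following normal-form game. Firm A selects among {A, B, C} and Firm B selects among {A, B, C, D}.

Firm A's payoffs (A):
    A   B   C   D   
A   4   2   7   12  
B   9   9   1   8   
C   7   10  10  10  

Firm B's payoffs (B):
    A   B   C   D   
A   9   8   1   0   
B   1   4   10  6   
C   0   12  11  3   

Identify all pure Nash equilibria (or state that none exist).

(C, B)

Find each player's best response to every opponent strategy; NE are the intersections.
Firm A's best responses — vs A: B (payoff 9); vs B: C (payoff 10); vs C: C (payoff 10); vs D: A (payoff 12).
Firm B's best responses — vs A: A (payoff 9); vs B: C (payoff 10); vs C: B (payoff 12).
The only mutual best response is (C, B); neither player gains by switching there.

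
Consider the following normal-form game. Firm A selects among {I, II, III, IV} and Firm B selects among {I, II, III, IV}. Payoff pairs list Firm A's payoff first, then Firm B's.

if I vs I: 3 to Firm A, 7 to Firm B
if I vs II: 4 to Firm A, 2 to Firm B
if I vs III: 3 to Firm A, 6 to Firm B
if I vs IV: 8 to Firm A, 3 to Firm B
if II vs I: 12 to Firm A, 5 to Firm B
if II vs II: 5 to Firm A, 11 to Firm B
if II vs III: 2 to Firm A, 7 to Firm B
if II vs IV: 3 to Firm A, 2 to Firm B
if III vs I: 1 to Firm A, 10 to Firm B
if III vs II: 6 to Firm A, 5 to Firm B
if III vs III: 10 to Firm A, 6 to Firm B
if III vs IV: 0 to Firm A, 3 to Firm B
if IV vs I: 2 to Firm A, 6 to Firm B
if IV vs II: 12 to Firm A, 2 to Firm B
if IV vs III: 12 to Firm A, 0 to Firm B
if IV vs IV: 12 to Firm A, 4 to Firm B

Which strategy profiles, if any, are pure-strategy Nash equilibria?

None

Find each player's best response to every opponent strategy; NE are the intersections.
Firm A's best responses — vs I: II (payoff 12); vs II: IV (payoff 12); vs III: IV (payoff 12); vs IV: IV (payoff 12).
Firm B's best responses — vs I: I (payoff 7); vs II: II (payoff 11); vs III: I (payoff 10); vs IV: I (payoff 6).
No cell has both players best-responding. For instance, Firm A's best reply to III is IV, but against IV Firm B prefers I over III.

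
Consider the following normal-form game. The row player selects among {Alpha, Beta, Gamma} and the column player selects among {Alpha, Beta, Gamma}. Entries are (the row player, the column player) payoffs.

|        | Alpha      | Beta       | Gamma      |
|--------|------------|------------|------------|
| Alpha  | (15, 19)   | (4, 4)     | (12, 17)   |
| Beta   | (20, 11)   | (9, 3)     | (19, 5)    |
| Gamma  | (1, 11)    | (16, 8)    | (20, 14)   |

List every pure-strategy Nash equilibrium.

(Beta, Alpha) and (Gamma, Gamma)

A profile is a Nash equilibrium when each player is best-responding to the other.
The row player's best responses — vs Alpha: Beta (payoff 20); vs Beta: Gamma (payoff 16); vs Gamma: Gamma (payoff 20).
The column player's best responses — vs Alpha: Alpha (payoff 19); vs Beta: Alpha (payoff 11); vs Gamma: Gamma (payoff 14).
Mutual best responses occur at (Beta, Alpha) and (Gamma, Gamma); at each, neither player gains by switching.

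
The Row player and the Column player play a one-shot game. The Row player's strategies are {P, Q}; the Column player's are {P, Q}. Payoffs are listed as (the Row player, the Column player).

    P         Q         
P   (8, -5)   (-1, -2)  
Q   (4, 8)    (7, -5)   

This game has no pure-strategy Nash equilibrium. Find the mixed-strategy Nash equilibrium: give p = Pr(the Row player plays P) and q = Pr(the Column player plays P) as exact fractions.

p = 13/16, q = 2/3

In a mixed NE each player is indifferent between their pure strategies, so the opponent's mix sets the indifference.
The Column player indifferent between P and Q: p·(-5) + (1−p)·8 = p·(-2) + (1−p)·(-5) ⟹ 8 + (-13)p = (-5) + 3p ⟹ p = 13/16.
The Row player indifferent between P and Q: q·8 + (1−q)·(-1) = q·4 + (1−q)·7 ⟹ (-1) + 9q = 7 + (-3)q ⟹ q = 2/3.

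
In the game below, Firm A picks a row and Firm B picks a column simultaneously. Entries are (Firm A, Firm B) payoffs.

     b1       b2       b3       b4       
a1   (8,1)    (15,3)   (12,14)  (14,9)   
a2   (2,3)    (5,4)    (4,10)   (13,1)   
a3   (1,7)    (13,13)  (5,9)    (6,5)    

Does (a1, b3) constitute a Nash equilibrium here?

Holding Firm B at b3: Firm A gets 12 from a1, versus 4 from a2, 5 from a3. No profitable deviation for Firm A.
Holding Firm A at a1: Firm B gets 14 from b3, versus 1 from b1, 3 from b2, 9 from b4. No profitable deviation for Firm B either.

Yes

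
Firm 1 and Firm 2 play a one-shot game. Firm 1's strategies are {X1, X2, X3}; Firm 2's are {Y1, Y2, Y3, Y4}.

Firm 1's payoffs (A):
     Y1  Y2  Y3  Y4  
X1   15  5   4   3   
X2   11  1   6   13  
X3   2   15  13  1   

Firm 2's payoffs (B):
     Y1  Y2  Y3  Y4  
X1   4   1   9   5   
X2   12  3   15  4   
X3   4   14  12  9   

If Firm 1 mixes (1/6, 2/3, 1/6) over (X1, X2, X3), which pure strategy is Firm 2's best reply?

Compute Firm 2's expected payoff from each pure strategy against the given mix.
Y1: (1/6)·4 + (2/3)·12 + (1/6)·4 = 28/3
Y2: (1/6)·1 + (2/3)·3 + (1/6)·14 = 9/2
Y3: (1/6)·9 + (2/3)·15 + (1/6)·12 = 27/2
Y4: (1/6)·5 + (2/3)·4 + (1/6)·9 = 5
Highest expected payoff is 27/2, from Y3.

Y3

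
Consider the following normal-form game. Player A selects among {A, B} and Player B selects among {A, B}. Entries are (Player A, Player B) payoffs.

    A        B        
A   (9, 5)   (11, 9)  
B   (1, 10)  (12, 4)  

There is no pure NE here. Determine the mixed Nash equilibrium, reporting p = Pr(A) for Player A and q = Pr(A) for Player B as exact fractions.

In a mixed NE each player is indifferent between their pure strategies, so the opponent's mix sets the indifference.
Player B indifferent between A and B: p·5 + (1−p)·10 = p·9 + (1−p)·4 ⟹ 10 + (-5)p = 4 + 5p ⟹ p = 3/5.
Player A indifferent between A and B: q·9 + (1−q)·11 = q·1 + (1−q)·12 ⟹ 11 + (-2)q = 12 + (-11)q ⟹ q = 1/9.

p = 3/5, q = 1/9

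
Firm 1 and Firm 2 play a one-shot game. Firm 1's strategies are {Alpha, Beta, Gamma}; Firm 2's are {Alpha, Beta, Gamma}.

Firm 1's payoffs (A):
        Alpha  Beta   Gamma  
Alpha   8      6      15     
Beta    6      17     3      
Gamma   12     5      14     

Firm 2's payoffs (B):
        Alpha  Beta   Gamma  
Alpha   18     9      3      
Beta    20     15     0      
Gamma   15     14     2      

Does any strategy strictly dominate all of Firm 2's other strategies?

Check whether one of Firm 2's strategies beats all alternatives regardless of what the opponent does.
Alpha strictly dominates: vs Alpha: 18 > each of {9, 3}; vs Beta: 20 > each of {15, 0}; vs Gamma: 15 > each of {14, 2}.

Alpha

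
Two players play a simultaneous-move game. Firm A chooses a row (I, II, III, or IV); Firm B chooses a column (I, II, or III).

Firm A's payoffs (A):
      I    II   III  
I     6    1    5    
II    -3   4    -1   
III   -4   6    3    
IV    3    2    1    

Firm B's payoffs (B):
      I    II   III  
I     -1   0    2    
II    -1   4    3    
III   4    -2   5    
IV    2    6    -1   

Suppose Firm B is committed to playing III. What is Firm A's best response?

With Firm B fixed at III, Firm A's payoffs are: I → 5, II → -1, III → 3, IV → 1.
The maximum is 5, achieved by I.

I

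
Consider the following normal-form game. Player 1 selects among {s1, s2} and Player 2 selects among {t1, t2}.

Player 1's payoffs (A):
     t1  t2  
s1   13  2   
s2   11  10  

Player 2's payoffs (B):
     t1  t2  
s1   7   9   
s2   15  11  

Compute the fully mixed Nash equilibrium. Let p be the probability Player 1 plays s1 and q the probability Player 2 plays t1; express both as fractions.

p = 2/3, q = 4/5

In a mixed NE each player is indifferent between their pure strategies, so the opponent's mix sets the indifference.
Player 2 indifferent between t1 and t2: p·7 + (1−p)·15 = p·9 + (1−p)·11 ⟹ 15 + (-8)p = 11 + (-2)p ⟹ p = 2/3.
Player 1 indifferent between s1 and s2: q·13 + (1−q)·2 = q·11 + (1−q)·10 ⟹ 2 + 11q = 10 + 1q ⟹ q = 4/5.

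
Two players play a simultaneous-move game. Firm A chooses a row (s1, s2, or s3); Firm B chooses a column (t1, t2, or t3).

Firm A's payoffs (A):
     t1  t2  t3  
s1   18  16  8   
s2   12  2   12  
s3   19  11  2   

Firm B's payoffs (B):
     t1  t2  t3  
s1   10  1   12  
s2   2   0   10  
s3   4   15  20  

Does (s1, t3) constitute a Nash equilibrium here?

Holding Firm B at t3: Firm A gets 8 from s1 but could get 12 by switching to s2. Firm A has a profitable deviation.

No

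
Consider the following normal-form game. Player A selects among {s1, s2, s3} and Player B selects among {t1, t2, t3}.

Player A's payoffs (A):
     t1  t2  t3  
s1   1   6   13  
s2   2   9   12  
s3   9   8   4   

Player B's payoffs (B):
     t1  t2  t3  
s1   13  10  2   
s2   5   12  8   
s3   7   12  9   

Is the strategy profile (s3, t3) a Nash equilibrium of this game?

No

Holding Player B at t3: Player A gets 4 from s3 but could get 13 by switching to s1. Player A has a profitable deviation.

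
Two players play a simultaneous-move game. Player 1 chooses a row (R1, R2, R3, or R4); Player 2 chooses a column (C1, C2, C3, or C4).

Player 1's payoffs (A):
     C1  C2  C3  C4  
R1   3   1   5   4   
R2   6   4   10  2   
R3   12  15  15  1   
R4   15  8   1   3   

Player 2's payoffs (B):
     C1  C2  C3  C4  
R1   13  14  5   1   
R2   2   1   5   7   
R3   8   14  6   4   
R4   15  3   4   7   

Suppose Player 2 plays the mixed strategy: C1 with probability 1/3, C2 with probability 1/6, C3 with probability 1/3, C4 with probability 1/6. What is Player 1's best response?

R3

Compute Player 1's expected payoff from each pure strategy against the given mix.
R1: (1/3)·3 + (1/6)·1 + (1/3)·5 + (1/6)·4 = 7/2
R2: (1/3)·6 + (1/6)·4 + (1/3)·10 + (1/6)·2 = 19/3
R3: (1/3)·12 + (1/6)·15 + (1/3)·15 + (1/6)·1 = 35/3
R4: (1/3)·15 + (1/6)·8 + (1/3)·1 + (1/6)·3 = 43/6
Highest expected payoff is 35/3, from R3.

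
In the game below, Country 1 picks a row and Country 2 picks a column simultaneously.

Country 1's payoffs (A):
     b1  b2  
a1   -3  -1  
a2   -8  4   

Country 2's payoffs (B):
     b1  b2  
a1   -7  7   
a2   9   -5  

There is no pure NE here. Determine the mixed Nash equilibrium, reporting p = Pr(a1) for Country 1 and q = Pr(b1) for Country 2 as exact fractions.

p = 1/2, q = 1/2

Each player's mixing probability is pinned down by making the *other* player indifferent.
Country 2 indifferent between b1 and b2: p·(-7) + (1−p)·9 = p·7 + (1−p)·(-5) ⟹ 9 + (-16)p = (-5) + 12p ⟹ p = 1/2.
Country 1 indifferent between a1 and a2: q·(-3) + (1−q)·(-1) = q·(-8) + (1−q)·4 ⟹ (-1) + (-2)q = 4 + (-12)q ⟹ q = 1/2.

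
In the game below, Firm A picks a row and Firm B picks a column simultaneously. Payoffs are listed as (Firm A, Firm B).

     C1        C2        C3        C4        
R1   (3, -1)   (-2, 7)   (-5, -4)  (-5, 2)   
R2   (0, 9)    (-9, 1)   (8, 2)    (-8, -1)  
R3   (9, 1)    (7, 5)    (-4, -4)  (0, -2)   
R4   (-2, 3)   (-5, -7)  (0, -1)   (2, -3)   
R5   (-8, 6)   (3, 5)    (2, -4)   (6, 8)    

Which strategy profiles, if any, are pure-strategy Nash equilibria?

Check mutual best responses: a cell is a NE iff neither player can gain by unilaterally deviating.
Firm A's best responses — vs C1: R3 (payoff 9); vs C2: R3 (payoff 7); vs C3: R2 (payoff 8); vs C4: R5 (payoff 6).
Firm B's best responses — vs R1: C2 (payoff 7); vs R2: C1 (payoff 9); vs R3: C2 (payoff 5); vs R4: C1 (payoff 3); vs R5: C4 (payoff 8).
Mutual best responses occur at (R3, C2) and (R5, C4); at each, neither player gains by switching.

(R3, C2) and (R5, C4)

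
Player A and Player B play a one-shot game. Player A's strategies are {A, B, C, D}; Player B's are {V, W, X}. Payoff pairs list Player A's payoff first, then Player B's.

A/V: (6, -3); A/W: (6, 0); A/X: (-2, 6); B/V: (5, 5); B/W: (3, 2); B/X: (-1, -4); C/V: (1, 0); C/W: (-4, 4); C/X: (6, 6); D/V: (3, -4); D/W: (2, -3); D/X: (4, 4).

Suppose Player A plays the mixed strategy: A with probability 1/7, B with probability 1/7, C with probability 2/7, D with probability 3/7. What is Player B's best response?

Player B's best reply maximizes expected payoff against the mix.
V: (1/7)·(-3) + (1/7)·5 + (2/7)·0 + (3/7)·(-4) = -10/7
W: (1/7)·0 + (1/7)·2 + (2/7)·4 + (3/7)·(-3) = 1/7
X: (1/7)·6 + (1/7)·(-4) + (2/7)·6 + (3/7)·4 = 26/7
Highest expected payoff is 26/7, from X.

X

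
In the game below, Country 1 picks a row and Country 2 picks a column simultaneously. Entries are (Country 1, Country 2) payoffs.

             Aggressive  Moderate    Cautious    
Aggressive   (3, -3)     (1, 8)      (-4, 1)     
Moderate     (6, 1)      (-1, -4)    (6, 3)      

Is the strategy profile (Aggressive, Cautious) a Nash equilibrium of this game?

Holding Country 2 at Cautious: Country 1 gets -4 from Aggressive but could get 6 by switching to Moderate. Country 1 has a profitable deviation.

No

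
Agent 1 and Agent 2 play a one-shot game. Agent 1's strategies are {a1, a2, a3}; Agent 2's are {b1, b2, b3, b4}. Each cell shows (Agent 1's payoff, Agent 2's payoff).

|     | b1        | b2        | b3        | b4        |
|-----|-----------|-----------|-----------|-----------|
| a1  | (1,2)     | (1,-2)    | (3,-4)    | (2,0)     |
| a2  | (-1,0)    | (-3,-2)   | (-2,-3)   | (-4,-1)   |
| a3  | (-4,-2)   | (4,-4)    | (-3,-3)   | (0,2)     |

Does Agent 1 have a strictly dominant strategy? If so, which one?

A strategy is strictly dominant if it gives Agent 1 a strictly higher payoff than every other strategy, against every choice by the opponent.
a1 is not dominant: against b2, a3 gives 4 > 1.
a2 is not dominant: against b1, a1 gives 1 > -1.
a3 is not dominant: against b1, a1 gives 1 > -4.
No single strategy is best against every opponent action.

No strictly dominant strategy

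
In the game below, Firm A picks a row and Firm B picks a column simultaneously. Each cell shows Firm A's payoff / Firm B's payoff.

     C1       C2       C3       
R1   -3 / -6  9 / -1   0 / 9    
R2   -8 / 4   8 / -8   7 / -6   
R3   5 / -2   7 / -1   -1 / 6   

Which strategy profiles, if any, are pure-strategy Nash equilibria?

No pure-strategy Nash equilibrium

Find each player's best response to every opponent strategy; NE are the intersections.
Firm A's best responses — vs C1: R3 (payoff 5); vs C2: R1 (payoff 9); vs C3: R2 (payoff 7).
Firm B's best responses — vs R1: C3 (payoff 9); vs R2: C1 (payoff 4); vs R3: C3 (payoff 6).
No cell has both players best-responding. For instance, Firm A's best reply to C3 is R2, but against R2 Firm B prefers C1 over C3.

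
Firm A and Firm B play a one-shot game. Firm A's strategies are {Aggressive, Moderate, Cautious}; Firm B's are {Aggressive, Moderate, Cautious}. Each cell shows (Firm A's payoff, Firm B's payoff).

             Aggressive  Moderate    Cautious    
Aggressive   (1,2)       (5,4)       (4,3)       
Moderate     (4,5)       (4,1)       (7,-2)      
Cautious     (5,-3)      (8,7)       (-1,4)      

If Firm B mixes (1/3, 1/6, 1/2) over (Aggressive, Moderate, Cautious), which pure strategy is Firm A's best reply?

Moderate

Firm A's best reply maximizes expected payoff against the mix.
Aggressive: (1/3)·1 + (1/6)·5 + (1/2)·4 = 19/6
Moderate: (1/3)·4 + (1/6)·4 + (1/2)·7 = 11/2
Cautious: (1/3)·5 + (1/6)·8 + (1/2)·(-1) = 5/2
Highest expected payoff is 11/2, from Moderate.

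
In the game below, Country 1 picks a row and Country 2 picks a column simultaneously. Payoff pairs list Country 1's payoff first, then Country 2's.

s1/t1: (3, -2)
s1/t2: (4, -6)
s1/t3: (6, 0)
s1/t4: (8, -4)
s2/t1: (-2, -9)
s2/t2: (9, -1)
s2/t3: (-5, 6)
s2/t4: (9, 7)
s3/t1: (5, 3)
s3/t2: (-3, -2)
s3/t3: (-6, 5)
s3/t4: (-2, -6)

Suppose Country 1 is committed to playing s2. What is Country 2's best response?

With Country 1 fixed at s2, Country 2's payoffs are: t1 → -9, t2 → -1, t3 → 6, t4 → 7.
The maximum is 7, achieved by t4.

t4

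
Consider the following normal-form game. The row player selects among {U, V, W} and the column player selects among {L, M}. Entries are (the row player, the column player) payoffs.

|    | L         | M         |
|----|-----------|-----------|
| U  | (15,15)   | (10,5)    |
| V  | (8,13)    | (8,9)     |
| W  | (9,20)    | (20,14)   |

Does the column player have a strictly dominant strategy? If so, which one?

A strategy is strictly dominant if it gives the column player a strictly higher payoff than every other strategy, against every choice by the opponent.
L strictly dominates: vs U: 15 > 5; vs V: 13 > 9; vs W: 20 > 14.

L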